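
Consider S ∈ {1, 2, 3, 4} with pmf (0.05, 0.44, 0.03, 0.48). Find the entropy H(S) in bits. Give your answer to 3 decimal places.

H(S) = −Σ p·log₂ p.
  −(0.05)·log₂(0.05) = 0.2161
  −(0.44)·log₂(0.44) = 0.5211
  −(0.03)·log₂(0.03) = 0.1518
  −(0.48)·log₂(0.48) = 0.5083
Sum: 0.2161 + 0.5211 + 0.1518 + 0.5083 = 1.397 bits.

1.397 bits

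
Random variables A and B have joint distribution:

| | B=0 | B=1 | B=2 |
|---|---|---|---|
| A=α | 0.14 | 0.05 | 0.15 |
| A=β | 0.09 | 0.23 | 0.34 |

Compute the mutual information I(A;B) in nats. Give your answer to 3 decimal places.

0.054 nats

Marginals: p(A) = (0.3400, 0.6600), p(B) = (0.2300, 0.2800, 0.4900).
I(A;B) = Σ p(x,y)·ln[p(x,y)/(p(x)p(y))].
  (α,0): 0.14·ln(1.7903) = 0.0815
  (α,1): 0.05·ln(0.5252) = -0.0322
  (α,2): 0.15·ln(0.9004) = -0.0157
  (β,0): 0.09·ln(0.5929) = -0.0470
  (β,1): 0.23·ln(1.2446) = 0.0503
  (β,2): 0.34·ln(1.0513) = 0.0170
Sum = 0.054 nats.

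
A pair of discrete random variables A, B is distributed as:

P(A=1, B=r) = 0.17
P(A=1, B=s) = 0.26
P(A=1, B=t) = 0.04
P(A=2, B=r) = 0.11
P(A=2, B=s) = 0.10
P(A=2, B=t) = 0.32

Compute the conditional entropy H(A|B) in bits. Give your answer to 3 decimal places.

Chain rule: H(A|B) = H(A,B) − H(B).
Marginals: p(A) = (0.4700, 0.5300), p(B) = (0.2800, 0.3600, 0.3600).
H(A,B) = 2.3341 bits; H(B) = 1.5755 bits.
H(A|B) = 2.3341 − 1.5755 = 0.759 bits.

0.759 bits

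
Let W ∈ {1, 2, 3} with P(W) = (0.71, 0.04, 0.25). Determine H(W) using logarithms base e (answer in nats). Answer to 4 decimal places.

0.7185 nats

H(W) = −Σ p·ln p.
  −(0.71)·ln(0.71) = 0.24317
  −(0.04)·ln(0.04) = 0.12876
  −(0.25)·ln(0.25) = 0.34657
Sum: 0.24317 + 0.12876 + 0.34657 = 0.7185 nats.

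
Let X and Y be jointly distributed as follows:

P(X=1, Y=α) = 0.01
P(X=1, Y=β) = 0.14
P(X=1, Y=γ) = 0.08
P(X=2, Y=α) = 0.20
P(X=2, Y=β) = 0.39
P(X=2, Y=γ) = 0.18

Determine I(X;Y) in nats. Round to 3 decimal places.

0.033 nats

Marginals: p(X) = (0.2300, 0.7700), p(Y) = (0.2100, 0.5300, 0.2600).
I(X;Y) = H(X) + H(Y) − H(X,Y).
H(X) = 0.5393, H(Y) = 1.0145, H(X,Y) = 1.5211.
I(X;Y) = 0.5393 + 1.0145 − 1.5211 = 0.033 nats.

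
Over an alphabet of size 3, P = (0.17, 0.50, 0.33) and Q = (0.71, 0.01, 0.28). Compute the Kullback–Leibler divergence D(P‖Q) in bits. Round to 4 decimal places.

D(P‖Q) = Σ p·log₂(p/q).
  0.17·log₂(0.17/0.71) = -0.35059
  0.50·log₂(0.50/0.01) = 2.82193
  0.33·log₂(0.33/0.28) = 0.07822
D(P‖Q) = 2.5496 bits.

2.5496 bits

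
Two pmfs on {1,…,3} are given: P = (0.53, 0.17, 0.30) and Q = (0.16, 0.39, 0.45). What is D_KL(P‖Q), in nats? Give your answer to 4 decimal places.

0.3720 nats

D(P‖Q) = Σ p·ln(p/q).
  0.53·ln(0.53/0.16) = 0.63478
  0.17·ln(0.17/0.39) = -0.14116
  0.30·ln(0.30/0.45) = -0.12164
D(P‖Q) = 0.3720 nats.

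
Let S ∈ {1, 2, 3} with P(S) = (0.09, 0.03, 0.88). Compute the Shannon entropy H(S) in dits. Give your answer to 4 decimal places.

H(S) = −Σ p·log₁₀ p.
  −(0.09)·log₁₀(0.09) = 0.09412
  −(0.03)·log₁₀(0.03) = 0.04569
  −(0.88)·log₁₀(0.88) = 0.04886
Sum: 0.09412 + 0.04569 + 0.04886 = 0.1887 dits.

0.1887 dits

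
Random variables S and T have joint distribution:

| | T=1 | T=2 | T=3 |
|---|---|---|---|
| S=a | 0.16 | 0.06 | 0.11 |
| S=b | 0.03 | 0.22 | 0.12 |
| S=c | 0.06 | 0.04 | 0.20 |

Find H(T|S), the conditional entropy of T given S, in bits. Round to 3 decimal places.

1.330 bits

Marginals: p(S) = (0.3300, 0.3700, 0.3000), p(T) = (0.2500, 0.3200, 0.4300).
H(T|S) = Σ p(S) · H(T|S=·).
  S=a: p=0.3300, H(T|S=a) = 1.4819
  S=b: p=0.3700, H(T|S=b) = 1.2667
  S=c: p=0.3000, H(T|S=c) = 1.2419
Weighted sum = 1.330 bits.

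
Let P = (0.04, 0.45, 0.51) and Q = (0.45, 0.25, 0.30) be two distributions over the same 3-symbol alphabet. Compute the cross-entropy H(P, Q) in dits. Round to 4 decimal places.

H(P,Q) = −Σ p·log₁₀ q.
  −0.04·log₁₀(0.45) = 0.01387
  −0.45·log₁₀(0.25) = 0.27093
  −0.51·log₁₀(0.30) = 0.26667
H(P,Q) = 0.5515 dits.

0.5515 dits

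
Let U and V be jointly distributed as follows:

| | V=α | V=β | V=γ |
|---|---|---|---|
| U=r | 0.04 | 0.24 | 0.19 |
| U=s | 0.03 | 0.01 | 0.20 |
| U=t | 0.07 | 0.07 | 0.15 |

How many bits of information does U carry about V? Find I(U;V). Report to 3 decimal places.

Marginals: p(U) = (0.4700, 0.2400, 0.2900), p(V) = (0.1400, 0.3200, 0.5400).
I(U;V) = H(U) + H(V) − H(U,V).
H(U) = 1.5240, H(V) = 1.4032, H(U,V) = 2.7654.
I(U;V) = 1.5240 + 1.4032 − 2.7654 = 0.162 bits.

0.162 bits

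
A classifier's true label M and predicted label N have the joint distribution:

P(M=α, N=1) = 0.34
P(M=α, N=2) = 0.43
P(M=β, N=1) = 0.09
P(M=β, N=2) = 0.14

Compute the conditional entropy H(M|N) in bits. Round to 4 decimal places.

0.7767 bits

Marginals: p(M) = (0.7700, 0.2300), p(N) = (0.4300, 0.5700).
H(M|N) = Σ p(N) · H(M|N=·).
  N=1: p=0.4300, H(M|N=1) = 0.7401
  N=2: p=0.5700, H(M|N=2) = 0.8043
Weighted sum = 0.7767 bits.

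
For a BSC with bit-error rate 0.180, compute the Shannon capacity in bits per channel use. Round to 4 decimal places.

Binary symmetric channel: C = 1 − h₂(ε) where h₂ is the binary entropy function.
h₂(0.180) = −0.180·log₂0.180 − 0.820·log₂0.820 = 0.6801.
C = 1 − 0.6801 = 0.3199 bits per channel use.

0.3199 bits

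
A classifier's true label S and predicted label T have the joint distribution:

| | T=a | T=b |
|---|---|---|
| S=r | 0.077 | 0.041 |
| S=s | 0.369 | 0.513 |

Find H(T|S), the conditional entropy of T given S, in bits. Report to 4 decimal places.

Chain rule: H(T|S) = H(S,T) − H(S).
Marginals: p(S) = (0.1180, 0.8820), p(T) = (0.4460, 0.5540).
H(S,T) = 1.4985 bits; H(S) = 0.5236 bits.
H(T|S) = 1.4985 − 0.5236 = 0.9749 bits.

0.9749 bits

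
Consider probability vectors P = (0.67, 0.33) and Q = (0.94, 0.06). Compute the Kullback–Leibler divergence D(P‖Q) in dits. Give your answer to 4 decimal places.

D(P‖Q) = Σ p·log₁₀(p/q).
  0.67·log₁₀(0.67/0.94) = -0.09853
  0.33·log₁₀(0.33/0.06) = 0.24432
D(P‖Q) = 0.1458 dits.

0.1458 dits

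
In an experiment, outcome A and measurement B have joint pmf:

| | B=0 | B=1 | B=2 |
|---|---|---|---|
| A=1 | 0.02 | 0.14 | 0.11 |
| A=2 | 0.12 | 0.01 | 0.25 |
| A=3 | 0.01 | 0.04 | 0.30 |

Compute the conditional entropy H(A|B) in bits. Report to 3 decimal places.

1.306 bits

Chain rule: H(A|B) = H(A,B) − H(B).
Marginals: p(A) = (0.2700, 0.3800, 0.3500), p(B) = (0.1500, 0.1900, 0.6600).
H(A,B) = 2.5671 bits; H(B) = 1.2614 bits.
H(A|B) = 2.5671 − 1.2614 = 1.306 bits.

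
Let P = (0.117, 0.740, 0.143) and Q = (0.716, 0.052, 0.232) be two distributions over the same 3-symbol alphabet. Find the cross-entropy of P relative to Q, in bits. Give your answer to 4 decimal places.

3.5142 bits

H(P,Q) = −Σ p·log₂ q.
  −0.117·log₂(0.716) = 0.05639
  −0.740·log₂(0.052) = 3.15635
  −0.143·log₂(0.232) = 0.30142
H(P,Q) = 3.5142 bits.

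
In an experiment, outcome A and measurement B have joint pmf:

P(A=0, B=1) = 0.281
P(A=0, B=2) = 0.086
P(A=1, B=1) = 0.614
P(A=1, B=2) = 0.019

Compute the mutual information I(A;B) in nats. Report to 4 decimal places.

Marginals: p(A) = (0.3670, 0.6330), p(B) = (0.8950, 0.1050).
I(A;B) = Σ p(x,y)·ln[p(x,y)/(p(x)p(y))].
  (0,1): 0.281·ln(0.8555) = -0.04386
  (0,2): 0.086·ln(2.2317) = 0.06904
  (1,1): 0.614·ln(1.0838) = 0.04940
  (1,2): 0.019·ln(0.2859) = -0.02379
Sum = 0.0508 nats.

0.0508 nats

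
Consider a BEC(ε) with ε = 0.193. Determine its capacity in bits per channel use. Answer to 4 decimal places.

0.8070 bits

Binary erasure channel: capacity C = 1 − ε.
C = 1 − 0.193 = 0.8070 bits per channel use.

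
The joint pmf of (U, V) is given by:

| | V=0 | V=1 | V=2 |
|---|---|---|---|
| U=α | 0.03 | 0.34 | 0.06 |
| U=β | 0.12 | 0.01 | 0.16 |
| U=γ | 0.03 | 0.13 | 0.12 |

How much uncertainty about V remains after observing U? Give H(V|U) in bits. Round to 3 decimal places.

1.127 bits

Marginals: p(U) = (0.4300, 0.2900, 0.2800), p(V) = (0.1800, 0.4800, 0.3400).
H(V|U) = Σ p(U) · H(V|U=·).
  U=α: p=0.4300, H(V|U=α) = 0.9323
  U=β: p=0.2900, H(V|U=β) = 1.1677
  U=γ: p=0.2800, H(V|U=γ) = 1.3831
Weighted sum = 1.127 bits.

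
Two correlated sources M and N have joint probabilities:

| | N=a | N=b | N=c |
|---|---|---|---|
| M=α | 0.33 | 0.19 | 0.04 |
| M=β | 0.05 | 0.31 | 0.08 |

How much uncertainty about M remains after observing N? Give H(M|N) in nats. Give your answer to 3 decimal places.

Chain rule: H(M|N) = H(M,N) − H(N).
Marginals: p(M) = (0.5600, 0.4400), p(N) = (0.3800, 0.5000, 0.1200).
H(M,N) = 1.5251 nats; H(N) = 0.9687 nats.
H(M|N) = 1.5251 − 0.9687 = 0.556 nats.

0.556 nats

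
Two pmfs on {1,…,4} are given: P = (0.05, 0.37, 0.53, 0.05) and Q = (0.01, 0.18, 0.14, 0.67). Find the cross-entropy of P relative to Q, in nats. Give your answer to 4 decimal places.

H(P,Q) = −Σ p·ln q.
  −0.05·ln(0.01) = 0.23026
  −0.37·ln(0.18) = 0.63448
  −0.53·ln(0.14) = 1.04204
  −0.05·ln(0.67) = 0.02002
H(P,Q) = 1.9268 nats.

1.9268 nats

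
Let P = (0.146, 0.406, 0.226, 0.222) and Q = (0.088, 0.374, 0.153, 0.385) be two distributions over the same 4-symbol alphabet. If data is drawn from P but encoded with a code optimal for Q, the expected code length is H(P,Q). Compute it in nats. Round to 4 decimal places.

1.3903 nats

H(P,Q) = −Σ p·ln q.
  −0.146·ln(0.088) = 0.35484
  −0.406·ln(0.374) = 0.39930
  −0.226·ln(0.153) = 0.42427
  −0.222·ln(0.385) = 0.21190
H(P,Q) = 1.3903 nats.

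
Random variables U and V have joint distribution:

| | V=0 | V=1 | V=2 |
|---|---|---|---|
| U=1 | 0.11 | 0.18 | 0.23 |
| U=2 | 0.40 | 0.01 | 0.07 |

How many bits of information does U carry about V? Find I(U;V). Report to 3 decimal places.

0.324 bits

Marginals: p(U) = (0.5200, 0.4800), p(V) = (0.5100, 0.1900, 0.3000).
I(U;V) = Σ p(x,y)·log₂[p(x,y)/(p(x)p(y))].
  (1,0): 0.11·log₂(0.4148) = -0.1397
  (1,1): 0.18·log₂(1.8219) = 0.1558
  (1,2): 0.23·log₂(1.4744) = 0.1288
  (2,0): 0.40·log₂(1.6340) = 0.2834
  (2,1): 0.01·log₂(0.1096) = -0.0319
  (2,2): 0.07·log₂(0.4861) = -0.0728
Sum = 0.324 bits.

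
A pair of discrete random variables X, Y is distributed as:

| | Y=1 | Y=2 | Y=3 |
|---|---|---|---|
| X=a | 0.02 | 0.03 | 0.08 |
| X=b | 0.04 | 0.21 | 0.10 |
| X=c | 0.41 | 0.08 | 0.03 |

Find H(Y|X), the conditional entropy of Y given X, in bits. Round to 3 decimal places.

1.114 bits

Chain rule: H(Y|X) = H(X,Y) − H(X).
Marginals: p(X) = (0.1300, 0.3500, 0.5200), p(Y) = (0.4700, 0.3200, 0.2100).
H(X,Y) = 2.5176 bits; H(X) = 1.4033 bits.
H(Y|X) = 2.5176 − 1.4033 = 1.114 bits.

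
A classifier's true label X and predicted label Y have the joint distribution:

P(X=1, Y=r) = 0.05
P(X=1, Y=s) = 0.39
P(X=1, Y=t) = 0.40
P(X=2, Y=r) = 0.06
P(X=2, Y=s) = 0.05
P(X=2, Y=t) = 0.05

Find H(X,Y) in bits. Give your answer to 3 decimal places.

H(X,Y) = −Σ p(x,y)·log₂ p(x,y) over all 6 cells.
  cell (1,r): −0.05·log₂0.05 = 0.2161
  cell (1,s): −0.39·log₂0.39 = 0.5298
  cell (1,t): −0.40·log₂0.40 = 0.5288
  cell (2,r): −0.06·log₂0.06 = 0.2435
  cell (2,s): −0.05·log₂0.05 = 0.2161
  cell (2,t): −0.05·log₂0.05 = 0.2161
Sum = 1.950 bits.

1.950 bits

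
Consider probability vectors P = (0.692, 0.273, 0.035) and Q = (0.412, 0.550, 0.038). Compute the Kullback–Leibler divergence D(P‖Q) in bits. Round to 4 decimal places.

D(P‖Q) = Σ p·log₂(p/q).
  0.692·log₂(0.692/0.412) = 0.51770
  0.273·log₂(0.273/0.550) = -0.27587
  0.035·log₂(0.035/0.038) = -0.00415
D(P‖Q) = 0.2377 bits.

0.2377 bits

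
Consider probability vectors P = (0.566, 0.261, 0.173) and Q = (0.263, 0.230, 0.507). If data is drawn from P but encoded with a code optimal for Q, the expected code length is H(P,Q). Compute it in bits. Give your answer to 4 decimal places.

1.8135 bits

H(P,Q) = −Σ p·log₂ q.
  −0.566·log₂(0.263) = 1.09061
  −0.261·log₂(0.230) = 0.55340
  −0.173·log₂(0.507) = 0.16953
H(P,Q) = 1.8135 bits.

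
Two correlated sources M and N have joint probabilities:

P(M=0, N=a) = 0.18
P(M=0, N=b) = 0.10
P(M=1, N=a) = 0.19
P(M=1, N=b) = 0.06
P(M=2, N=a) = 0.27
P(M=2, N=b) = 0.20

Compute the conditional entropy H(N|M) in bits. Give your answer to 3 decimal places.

0.924 bits

Chain rule: H(N|M) = H(M,N) − H(M).
Marginals: p(M) = (0.2800, 0.2500, 0.4700), p(N) = (0.6400, 0.3600).
H(M,N) = 2.4507 bits; H(M) = 1.5262 bits.
H(N|M) = 2.4507 − 1.5262 = 0.924 bits.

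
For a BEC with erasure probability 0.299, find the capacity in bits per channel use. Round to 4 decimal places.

Binary erasure channel: capacity C = 1 − ε.
C = 1 − 0.299 = 0.7010 bits per channel use.

0.7010 bits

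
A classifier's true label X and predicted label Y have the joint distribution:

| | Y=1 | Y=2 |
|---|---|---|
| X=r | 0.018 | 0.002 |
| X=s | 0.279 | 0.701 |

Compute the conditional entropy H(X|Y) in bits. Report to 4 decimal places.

0.1178 bits

Marginals: p(X) = (0.0200, 0.9800), p(Y) = (0.2970, 0.7030).
H(X|Y) = Σ p(Y) · H(X|Y=·).
  Y=1: p=0.2970, H(X|Y=1) = 0.3298
  Y=2: p=0.7030, H(X|Y=2) = 0.0282
Weighted sum = 0.1178 bits.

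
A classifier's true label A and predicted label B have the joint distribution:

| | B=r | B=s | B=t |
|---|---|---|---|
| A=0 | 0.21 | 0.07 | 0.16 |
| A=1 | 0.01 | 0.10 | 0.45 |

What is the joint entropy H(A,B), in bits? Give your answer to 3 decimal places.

2.081 bits

H(A,B) = −Σ p(x,y)·log₂ p(x,y) over all 6 cells.
  cell (0,r): −0.21·log₂0.21 = 0.4728
  cell (0,s): −0.07·log₂0.07 = 0.2686
  cell (0,t): −0.16·log₂0.16 = 0.4230
  cell (1,r): −0.01·log₂0.01 = 0.0664
  cell (1,s): −0.10·log₂0.10 = 0.3322
  cell (1,t): −0.45·log₂0.45 = 0.5184
Sum = 2.081 bits.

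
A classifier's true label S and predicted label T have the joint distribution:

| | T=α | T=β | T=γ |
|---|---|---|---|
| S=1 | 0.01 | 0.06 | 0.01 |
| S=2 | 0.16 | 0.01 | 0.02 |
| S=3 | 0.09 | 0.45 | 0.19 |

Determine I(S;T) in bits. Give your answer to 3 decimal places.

Marginals: p(S) = (0.0800, 0.1900, 0.7300), p(T) = (0.2600, 0.5200, 0.2200).
I(S;T) = H(S) + H(T) − H(S,T).
H(S) = 1.0782, H(T) = 1.4764, H(S,T) = 2.2650.
I(S;T) = 1.0782 + 1.4764 − 2.2650 = 0.290 bits.

0.290 bits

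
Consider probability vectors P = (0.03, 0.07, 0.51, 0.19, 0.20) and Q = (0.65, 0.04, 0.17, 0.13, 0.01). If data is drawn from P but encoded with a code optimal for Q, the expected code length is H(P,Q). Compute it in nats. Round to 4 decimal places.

H(P,Q) = −Σ p·ln q.
  −0.03·ln(0.65) = 0.01292
  −0.07·ln(0.04) = 0.22532
  −0.51·ln(0.17) = 0.90370
  −0.19·ln(0.13) = 0.38764
  −0.20·ln(0.01) = 0.92103
H(P,Q) = 2.4506 nats.

2.4506 nats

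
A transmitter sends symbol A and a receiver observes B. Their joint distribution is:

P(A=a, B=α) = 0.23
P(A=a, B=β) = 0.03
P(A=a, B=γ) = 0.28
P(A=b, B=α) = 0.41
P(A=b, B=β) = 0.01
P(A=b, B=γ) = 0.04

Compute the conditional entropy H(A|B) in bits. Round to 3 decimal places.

Marginals: p(A) = (0.5400, 0.4600), p(B) = (0.6400, 0.0400, 0.3200).
H(A|B) = Σ p(B) · H(A|B=·).
  B=α: p=0.6400, H(A|B=α) = 0.9422
  B=β: p=0.0400, H(A|B=β) = 0.8113
  B=γ: p=0.3200, H(A|B=γ) = 0.5436
Weighted sum = 0.809 bits.

0.809 bits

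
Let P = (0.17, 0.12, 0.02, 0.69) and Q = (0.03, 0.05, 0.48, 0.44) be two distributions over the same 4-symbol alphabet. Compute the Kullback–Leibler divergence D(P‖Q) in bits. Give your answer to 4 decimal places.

D(P‖Q) = Σ p·log₂(p/q).
  0.17·log₂(0.17/0.03) = 0.42543
  0.12·log₂(0.12/0.05) = 0.15156
  0.02·log₂(0.02/0.48) = -0.09170
  0.69·log₂(0.69/0.44) = 0.44787
D(P‖Q) = 0.9332 bits.

0.9332 bits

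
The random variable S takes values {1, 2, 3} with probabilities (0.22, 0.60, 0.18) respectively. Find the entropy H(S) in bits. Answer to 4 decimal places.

H(S) = −Σ p·log₂ p.
  −(0.22)·log₂(0.22) = 0.48057
  −(0.60)·log₂(0.60) = 0.44218
  −(0.18)·log₂(0.18) = 0.44531
Sum: 0.48057 + 0.44218 + 0.44531 = 1.3681 bits.

1.3681 bits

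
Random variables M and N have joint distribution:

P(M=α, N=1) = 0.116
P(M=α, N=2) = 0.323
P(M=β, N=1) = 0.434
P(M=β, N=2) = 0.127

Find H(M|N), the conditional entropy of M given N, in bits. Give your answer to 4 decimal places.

0.7951 bits

Chain rule: H(M|N) = H(M,N) − H(N).
Marginals: p(M) = (0.4390, 0.5610), p(N) = (0.5500, 0.4500).
H(M,N) = 1.7879 bits; H(N) = 0.9928 bits.
H(M|N) = 1.7879 − 0.9928 = 0.7951 bits.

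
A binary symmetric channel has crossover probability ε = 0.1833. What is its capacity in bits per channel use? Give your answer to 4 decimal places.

Binary symmetric channel: C = 1 − h₂(ε) where h₂ is the binary entropy function.
h₂(0.1833) = −0.1833·log₂0.1833 − 0.8167·log₂0.8167 = 0.6872.
C = 1 − 0.6872 = 0.3128 bits per channel use.

0.3128 bits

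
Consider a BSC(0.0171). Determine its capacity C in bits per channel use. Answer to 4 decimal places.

Binary symmetric channel: C = 1 − h₂(ε) where h₂ is the binary entropy function.
h₂(0.0171) = −0.0171·log₂0.0171 − 0.9829·log₂0.9829 = 0.1248.
C = 1 − 0.1248 = 0.8752 bits per channel use.

0.8752 bits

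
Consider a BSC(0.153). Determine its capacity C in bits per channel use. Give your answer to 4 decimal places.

Binary symmetric channel: C = 1 − h₂(ε) where h₂ is the binary entropy function.
h₂(0.153) = −0.153·log₂0.153 − 0.847·log₂0.847 = 0.6173.
C = 1 − 0.6173 = 0.3827 bits per channel use.

0.3827 bits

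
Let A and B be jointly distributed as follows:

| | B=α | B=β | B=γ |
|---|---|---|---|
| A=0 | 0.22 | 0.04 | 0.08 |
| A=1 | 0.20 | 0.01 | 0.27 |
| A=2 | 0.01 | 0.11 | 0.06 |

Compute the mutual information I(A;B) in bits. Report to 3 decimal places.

0.298 bits

Marginals: p(A) = (0.3400, 0.4800, 0.1800), p(B) = (0.4300, 0.1600, 0.4100).
I(A;B) = Σ p(x,y)·log₂[p(x,y)/(p(x)p(y))].
  (0,α): 0.22·log₂(1.5048) = 0.1297
  (0,β): 0.04·log₂(0.7353) = -0.0177
  (0,γ): 0.08·log₂(0.5739) = -0.0641
  (1,α): 0.20·log₂(0.9690) = -0.0091
  (1,β): 0.01·log₂(0.1302) = -0.0294
  (1,γ): 0.27·log₂(1.3720) = 0.1232
  (2,α): 0.01·log₂(0.1292) = -0.0295
  (2,β): 0.11·log₂(3.8194) = 0.2127
  (2,γ): 0.06·log₂(0.8130) = -0.0179
Sum = 0.298 bits.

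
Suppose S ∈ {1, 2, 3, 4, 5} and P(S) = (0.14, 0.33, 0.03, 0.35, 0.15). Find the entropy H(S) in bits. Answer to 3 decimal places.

2.017 bits

H(S) = −Σ p·log₂ p.
  −(0.14)·log₂(0.14) = 0.3971
  −(0.33)·log₂(0.33) = 0.5278
  −(0.03)·log₂(0.03) = 0.1518
  −(0.35)·log₂(0.35) = 0.5301
  −(0.15)·log₂(0.15) = 0.4105
Sum: 0.3971 + 0.5278 + 0.1518 + 0.5301 + 0.4105 = 2.017 bits.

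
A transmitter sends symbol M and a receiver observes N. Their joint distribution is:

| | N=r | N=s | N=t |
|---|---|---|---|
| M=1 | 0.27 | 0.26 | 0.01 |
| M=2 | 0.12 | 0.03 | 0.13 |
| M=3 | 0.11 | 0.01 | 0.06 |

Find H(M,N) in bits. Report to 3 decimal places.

H(M,N) = −Σ p(x,y)·log₂ p(x,y) over all 9 cells.
  cell (1,r): −0.27·log₂0.27 = 0.5100
  cell (1,s): −0.26·log₂0.26 = 0.5053
  cell (1,t): −0.01·log₂0.01 = 0.0664
  cell (2,r): −0.12·log₂0.12 = 0.3671
  cell (2,s): −0.03·log₂0.03 = 0.1518
  cell (2,t): −0.13·log₂0.13 = 0.3826
  cell (3,r): −0.11·log₂0.11 = 0.3503
  cell (3,s): −0.01·log₂0.01 = 0.0664
  cell (3,t): −0.06·log₂0.06 = 0.2435
Sum = 2.643 bits.

2.643 bits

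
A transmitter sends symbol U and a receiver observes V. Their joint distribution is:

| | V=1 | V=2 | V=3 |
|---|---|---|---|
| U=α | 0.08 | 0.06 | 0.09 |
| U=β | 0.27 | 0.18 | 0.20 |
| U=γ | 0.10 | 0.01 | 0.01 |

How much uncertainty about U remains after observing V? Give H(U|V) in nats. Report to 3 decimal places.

Marginals: p(U) = (0.2300, 0.6500, 0.1200), p(V) = (0.4500, 0.2500, 0.3000).
H(U|V) = Σ p(V) · H(U|V=·).
  V=1: p=0.4500, H(U|V=1) = 0.9478
  V=2: p=0.2500, H(U|V=2) = 0.7078
  V=3: p=0.3000, H(U|V=3) = 0.7449
Weighted sum = 0.827 nats.

0.827 nats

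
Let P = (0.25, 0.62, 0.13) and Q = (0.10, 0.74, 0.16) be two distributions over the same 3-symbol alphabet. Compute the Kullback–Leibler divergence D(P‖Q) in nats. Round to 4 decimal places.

0.0924 nats

D(P‖Q) = Σ p·ln(p/q).
  0.25·ln(0.25/0.10) = 0.22907
  0.62·ln(0.62/0.74) = -0.10970
  0.13·ln(0.13/0.16) = -0.02699
D(P‖Q) = 0.0924 nats.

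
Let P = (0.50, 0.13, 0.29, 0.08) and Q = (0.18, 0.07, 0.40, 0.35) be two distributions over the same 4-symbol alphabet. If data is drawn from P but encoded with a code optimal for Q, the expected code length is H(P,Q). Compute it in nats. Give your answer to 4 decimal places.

H(P,Q) = −Σ p·ln q.
  −0.50·ln(0.18) = 0.85740
  −0.13·ln(0.07) = 0.34570
  −0.29·ln(0.40) = 0.26572
  −0.08·ln(0.35) = 0.08399
H(P,Q) = 1.5528 nats.

1.5528 nats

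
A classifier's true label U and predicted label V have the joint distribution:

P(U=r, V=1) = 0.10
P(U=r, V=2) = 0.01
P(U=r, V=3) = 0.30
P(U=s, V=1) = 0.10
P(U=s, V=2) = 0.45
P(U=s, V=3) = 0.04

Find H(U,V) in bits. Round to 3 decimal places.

1.956 bits

H(U,V) = −Σ p(x,y)·log₂ p(x,y) over all 6 cells.
  cell (r,1): −0.10·log₂0.10 = 0.3322
  cell (r,2): −0.01·log₂0.01 = 0.0664
  cell (r,3): −0.30·log₂0.30 = 0.5211
  cell (s,1): −0.10·log₂0.10 = 0.3322
  cell (s,2): −0.45·log₂0.45 = 0.5184
  cell (s,3): −0.04·log₂0.04 = 0.1858
Sum = 1.956 bits.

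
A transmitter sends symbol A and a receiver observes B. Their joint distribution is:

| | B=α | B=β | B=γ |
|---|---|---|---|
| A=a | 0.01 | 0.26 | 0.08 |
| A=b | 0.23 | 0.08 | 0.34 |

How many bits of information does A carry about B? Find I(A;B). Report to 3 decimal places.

0.311 bits

Marginals: p(A) = (0.3500, 0.6500), p(B) = (0.2400, 0.3400, 0.4200).
I(A;B) = H(A) + H(B) − H(A,B).
H(A) = 0.9341, H(B) = 1.5490, H(A,B) = 2.1716.
I(A;B) = 0.9341 + 1.5490 − 2.1716 = 0.311 bits.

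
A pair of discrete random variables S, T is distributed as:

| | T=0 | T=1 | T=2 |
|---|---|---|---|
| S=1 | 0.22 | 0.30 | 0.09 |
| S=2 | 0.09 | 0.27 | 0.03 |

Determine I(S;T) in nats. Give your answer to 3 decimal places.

Marginals: p(S) = (0.6100, 0.3900), p(T) = (0.3100, 0.5700, 0.1200).
I(S;T) = H(S) + H(T) − H(S,T).
H(S) = 0.6687, H(T) = 0.9379, H(S,T) = 1.5864.
I(S;T) = 0.6687 + 0.9379 − 1.5864 = 0.020 nats.

0.020 nats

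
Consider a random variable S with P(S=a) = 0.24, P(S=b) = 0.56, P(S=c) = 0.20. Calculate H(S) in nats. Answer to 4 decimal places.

H(S) = −Σ p·ln p.
  −(0.24)·ln(0.24) = 0.34251
  −(0.56)·ln(0.56) = 0.32470
  −(0.20)·ln(0.20) = 0.32189
Sum: 0.34251 + 0.32470 + 0.32189 = 0.9891 nats.

0.9891 nats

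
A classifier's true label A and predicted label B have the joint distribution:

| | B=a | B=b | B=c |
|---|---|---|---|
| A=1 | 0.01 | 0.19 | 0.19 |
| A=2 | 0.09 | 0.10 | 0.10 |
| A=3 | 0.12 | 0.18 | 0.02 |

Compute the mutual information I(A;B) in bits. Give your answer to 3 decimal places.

0.211 bits

Marginals: p(A) = (0.3900, 0.2900, 0.3200), p(B) = (0.2200, 0.4700, 0.3100).
I(A;B) = Σ p(x,y)·log₂[p(x,y)/(p(x)p(y))].
  (1,a): 0.01·log₂(0.1166) = -0.0310
  (1,b): 0.19·log₂(1.0366) = 0.0098
  (1,c): 0.19·log₂(1.5715) = 0.1239
  (2,a): 0.09·log₂(1.4107) = 0.0447
  (2,b): 0.10·log₂(0.7337) = -0.0447
  (2,c): 0.10·log₂(1.1123) = 0.0154
  (3,a): 0.12·log₂(1.7045) = 0.0923
  (3,b): 0.18·log₂(1.1968) = 0.0467
  (3,c): 0.02·log₂(0.2016) = -0.0462
Sum = 0.211 bits.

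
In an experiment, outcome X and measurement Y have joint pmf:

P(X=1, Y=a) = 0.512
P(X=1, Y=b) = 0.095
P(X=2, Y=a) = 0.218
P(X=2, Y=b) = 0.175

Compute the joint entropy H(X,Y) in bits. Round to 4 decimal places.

1.7362 bits

H(X,Y) = −Σ p(x,y)·log₂ p(x,y) over all 4 cells.
  cell (1,a): −0.512·log₂0.512 = 0.49448
  cell (1,b): −0.095·log₂0.095 = 0.32261
  cell (2,a): −0.218·log₂0.218 = 0.47908
  cell (2,b): −0.175·log₂0.175 = 0.44005
Sum = 1.7362 bits.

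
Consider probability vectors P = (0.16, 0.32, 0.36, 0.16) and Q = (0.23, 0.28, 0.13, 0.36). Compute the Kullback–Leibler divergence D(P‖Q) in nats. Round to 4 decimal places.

0.2216 nats

D(P‖Q) = Σ p·ln(p/q).
  0.16·ln(0.16/0.23) = -0.05806
  0.32·ln(0.32/0.28) = 0.04273
  0.36·ln(0.36/0.13) = 0.36669
  0.16·ln(0.16/0.36) = -0.12975
D(P‖Q) = 0.2216 nats.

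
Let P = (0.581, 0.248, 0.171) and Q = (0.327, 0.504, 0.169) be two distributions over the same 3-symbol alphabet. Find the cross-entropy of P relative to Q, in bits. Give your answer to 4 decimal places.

H(P,Q) = −Σ p·log₂ q.
  −0.581·log₂(0.327) = 0.93694
  −0.248·log₂(0.504) = 0.24515
  −0.171·log₂(0.169) = 0.43860
H(P,Q) = 1.6207 bits.

1.6207 bits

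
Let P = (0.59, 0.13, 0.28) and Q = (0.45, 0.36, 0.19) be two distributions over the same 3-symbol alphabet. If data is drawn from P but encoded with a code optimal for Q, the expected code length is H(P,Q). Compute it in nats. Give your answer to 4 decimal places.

H(P,Q) = −Σ p·ln q.
  −0.59·ln(0.45) = 0.47112
  −0.13·ln(0.36) = 0.13281
  −0.28·ln(0.19) = 0.46500
H(P,Q) = 1.0689 nats.

1.0689 nats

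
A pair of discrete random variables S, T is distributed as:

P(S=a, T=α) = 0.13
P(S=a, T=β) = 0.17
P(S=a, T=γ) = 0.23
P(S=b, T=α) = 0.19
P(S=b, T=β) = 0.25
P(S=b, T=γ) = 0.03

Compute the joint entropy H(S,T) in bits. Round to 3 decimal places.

H(S,T) = −Σ p(x,y)·log₂ p(x,y) over all 6 cells.
  cell (a,α): −0.13·log₂0.13 = 0.3826
  cell (a,β): −0.17·log₂0.17 = 0.4346
  cell (a,γ): −0.23·log₂0.23 = 0.4877
  cell (b,α): −0.19·log₂0.19 = 0.4552
  cell (b,β): −0.25·log₂0.25 = 0.5000
  cell (b,γ): −0.03·log₂0.03 = 0.1518
Sum = 2.412 bits.

2.412 bits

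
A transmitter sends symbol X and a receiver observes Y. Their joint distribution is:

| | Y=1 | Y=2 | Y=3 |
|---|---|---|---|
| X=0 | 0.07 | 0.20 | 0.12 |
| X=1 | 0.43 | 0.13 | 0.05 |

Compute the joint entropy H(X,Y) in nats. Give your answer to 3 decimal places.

H(X,Y) = −Σ p(x,y)·ln p(x,y) over all 6 cells.
  cell (0,1): −0.07·ln0.07 = 0.1861
  cell (0,2): −0.20·ln0.20 = 0.3219
  cell (0,3): −0.12·ln0.12 = 0.2544
  cell (1,1): −0.43·ln0.43 = 0.3629
  cell (1,2): −0.13·ln0.13 = 0.2652
  cell (1,3): −0.05·ln0.05 = 0.1498
Sum = 1.540 nats.

1.540 nats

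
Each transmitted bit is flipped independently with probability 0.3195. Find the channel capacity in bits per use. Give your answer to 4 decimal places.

0.0962 bits

Binary symmetric channel: C = 1 − h₂(ε) where h₂ is the binary entropy function.
h₂(0.3195) = −0.3195·log₂0.3195 − 0.6805·log₂0.6805 = 0.9038.
C = 1 − 0.9038 = 0.0962 bits per channel use.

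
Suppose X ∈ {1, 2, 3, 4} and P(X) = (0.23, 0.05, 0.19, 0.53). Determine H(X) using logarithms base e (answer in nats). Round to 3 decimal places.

1.140 nats

H(X) = −Σ p·ln p.
  −(0.23)·ln(0.23) = 0.3380
  −(0.05)·ln(0.05) = 0.1498
  −(0.19)·ln(0.19) = 0.3155
  −(0.53)·ln(0.53) = 0.3365
Sum: 0.3380 + 0.1498 + 0.3155 + 0.3365 = 1.140 nats.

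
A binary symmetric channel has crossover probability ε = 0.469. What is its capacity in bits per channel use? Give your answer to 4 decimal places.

0.0028 bits

Binary symmetric channel: C = 1 − h₂(ε) where h₂ is the binary entropy function.
h₂(0.469) = −0.469·log₂0.469 − 0.531·log₂0.531 = 0.9972.
C = 1 − 0.9972 = 0.0028 bits per channel use.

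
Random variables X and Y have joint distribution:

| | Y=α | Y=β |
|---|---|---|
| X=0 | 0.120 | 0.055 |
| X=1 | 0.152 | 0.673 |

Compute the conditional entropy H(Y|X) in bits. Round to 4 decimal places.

0.7258 bits

Marginals: p(X) = (0.1750, 0.8250), p(Y) = (0.2720, 0.7280).
H(Y|X) = Σ p(X) · H(Y|X=·).
  X=0: p=0.1750, H(Y|X=0) = 0.8981
  X=1: p=0.8250, H(Y|X=1) = 0.6893
Weighted sum = 0.7258 bits.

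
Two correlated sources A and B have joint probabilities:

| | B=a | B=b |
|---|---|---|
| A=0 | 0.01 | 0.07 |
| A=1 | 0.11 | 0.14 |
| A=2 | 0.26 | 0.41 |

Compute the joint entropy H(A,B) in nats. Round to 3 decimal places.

1.466 nats

H(A,B) = −Σ p(x,y)·ln p(x,y) over all 6 cells.
  cell (0,a): −0.01·ln0.01 = 0.0461
  cell (0,b): −0.07·ln0.07 = 0.1861
  cell (1,a): −0.11·ln0.11 = 0.2428
  cell (1,b): −0.14·ln0.14 = 0.2753
  cell (2,a): −0.26·ln0.26 = 0.3502
  cell (2,b): −0.41·ln0.41 = 0.3656
Sum = 1.466 nats.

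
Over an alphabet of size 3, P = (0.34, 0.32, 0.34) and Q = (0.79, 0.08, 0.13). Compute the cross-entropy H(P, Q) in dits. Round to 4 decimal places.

0.6871 dits

H(P,Q) = −Σ p·log₁₀ q.
  −0.34·log₁₀(0.79) = 0.03481
  −0.32·log₁₀(0.08) = 0.35101
  −0.34·log₁₀(0.13) = 0.30126
H(P,Q) = 0.6871 dits.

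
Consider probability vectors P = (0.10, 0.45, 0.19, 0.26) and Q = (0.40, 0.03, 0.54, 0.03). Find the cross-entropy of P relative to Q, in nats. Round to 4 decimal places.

H(P,Q) = −Σ p·ln q.
  −0.10·ln(0.40) = 0.09163
  −0.45·ln(0.03) = 1.57795
  −0.19·ln(0.54) = 0.11708
  −0.26·ln(0.03) = 0.91171
H(P,Q) = 2.6984 nats.

2.6984 nats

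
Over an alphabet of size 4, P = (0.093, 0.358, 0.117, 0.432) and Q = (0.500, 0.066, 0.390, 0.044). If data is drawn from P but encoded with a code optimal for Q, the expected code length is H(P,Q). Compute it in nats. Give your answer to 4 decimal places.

2.4971 nats

H(P,Q) = −Σ p·ln q.
  −0.093·ln(0.500) = 0.06446
  −0.358·ln(0.066) = 0.97308
  −0.117·ln(0.390) = 0.11017
  −0.432·ln(0.044) = 1.34938
H(P,Q) = 2.4971 nats.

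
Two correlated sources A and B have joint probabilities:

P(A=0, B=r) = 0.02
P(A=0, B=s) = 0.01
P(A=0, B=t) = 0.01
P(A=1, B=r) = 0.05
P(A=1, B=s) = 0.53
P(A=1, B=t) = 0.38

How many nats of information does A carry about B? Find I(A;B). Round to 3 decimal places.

Marginals: p(A) = (0.0400, 0.9600), p(B) = (0.0700, 0.5400, 0.3900).
I(A;B) = H(A) + H(B) − H(A,B).
H(A) = 0.1679, H(B) = 0.8861, H(A,B) = 1.0243.
I(A;B) = 0.1679 + 0.8861 − 1.0243 = 0.030 nats.

0.030 nats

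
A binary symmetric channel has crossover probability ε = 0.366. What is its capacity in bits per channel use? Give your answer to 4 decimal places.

0.0524 bits

Binary symmetric channel: C = 1 − h₂(ε) where h₂ is the binary entropy function.
h₂(0.366) = −0.366·log₂0.366 − 0.634·log₂0.634 = 0.9476.
C = 1 − 0.9476 = 0.0524 bits per channel use.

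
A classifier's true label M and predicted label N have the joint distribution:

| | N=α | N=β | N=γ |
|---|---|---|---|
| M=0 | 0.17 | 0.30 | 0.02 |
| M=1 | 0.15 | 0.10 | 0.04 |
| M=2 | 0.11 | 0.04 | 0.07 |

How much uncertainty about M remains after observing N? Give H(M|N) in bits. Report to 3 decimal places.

1.374 bits

Chain rule: H(M|N) = H(M,N) − H(N).
Marginals: p(M) = (0.4900, 0.2900, 0.2200), p(N) = (0.4300, 0.4400, 0.1300).
H(M,N) = 2.8016 bits; H(N) = 1.4274 bits.
H(M|N) = 2.8016 − 1.4274 = 1.374 bits.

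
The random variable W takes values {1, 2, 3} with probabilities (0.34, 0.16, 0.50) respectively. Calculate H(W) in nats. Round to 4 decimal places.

1.0066 nats

H(W) = −Σ p·ln p.
  −(0.34)·ln(0.34) = 0.36680
  −(0.16)·ln(0.16) = 0.29321
  −(0.50)·ln(0.50) = 0.34657
Sum: 0.36680 + 0.29321 + 0.34657 = 1.0066 nats.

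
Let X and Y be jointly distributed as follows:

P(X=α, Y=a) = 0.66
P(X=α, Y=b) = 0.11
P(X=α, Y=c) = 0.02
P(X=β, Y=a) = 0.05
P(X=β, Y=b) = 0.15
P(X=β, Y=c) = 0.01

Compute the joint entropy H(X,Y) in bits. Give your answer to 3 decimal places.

H(X,Y) = −Σ p(x,y)·log₂ p(x,y) over all 6 cells.
  cell (α,a): −0.66·log₂0.66 = 0.3956
  cell (α,b): −0.11·log₂0.11 = 0.3503
  cell (α,c): −0.02·log₂0.02 = 0.1129
  cell (β,a): −0.05·log₂0.05 = 0.2161
  cell (β,b): −0.15·log₂0.15 = 0.4105
  cell (β,c): −0.01·log₂0.01 = 0.0664
Sum = 1.552 bits.

1.552 bits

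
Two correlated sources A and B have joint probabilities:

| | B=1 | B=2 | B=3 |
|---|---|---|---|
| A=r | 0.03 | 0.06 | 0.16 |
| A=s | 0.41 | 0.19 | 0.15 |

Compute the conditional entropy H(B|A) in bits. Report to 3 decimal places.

Chain rule: H(B|A) = H(A,B) − H(A).
Marginals: p(A) = (0.2500, 0.7500), p(B) = (0.4400, 0.2500, 0.3100).
H(A,B) = 2.2115 bits; H(A) = 0.8113 bits.
H(B|A) = 2.2115 − 0.8113 = 1.400 bits.

1.400 bits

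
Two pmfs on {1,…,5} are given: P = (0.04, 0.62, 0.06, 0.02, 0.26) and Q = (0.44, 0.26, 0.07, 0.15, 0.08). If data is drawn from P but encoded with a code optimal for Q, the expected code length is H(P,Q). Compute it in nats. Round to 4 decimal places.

1.7222 nats

H(P,Q) = −Σ p·ln q.
  −0.04·ln(0.44) = 0.03284
  −0.62·ln(0.26) = 0.83519
  −0.06·ln(0.07) = 0.15956
  −0.02·ln(0.15) = 0.03794
  −0.26·ln(0.08) = 0.65669
H(P,Q) = 1.7222 nats.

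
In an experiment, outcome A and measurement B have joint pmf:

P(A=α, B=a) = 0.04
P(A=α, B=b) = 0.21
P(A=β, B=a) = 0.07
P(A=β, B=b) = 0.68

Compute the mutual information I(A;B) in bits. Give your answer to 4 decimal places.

Marginals: p(A) = (0.2500, 0.7500), p(B) = (0.1100, 0.8900).
I(A;B) = Σ p(x,y)·log₂[p(x,y)/(p(x)p(y))].
  (α,a): 0.04·log₂(1.4545) = 0.02162
  (α,b): 0.21·log₂(0.9438) = -0.01752
  (β,a): 0.07·log₂(0.8485) = -0.01659
  (β,b): 0.68·log₂(1.0187) = 0.01820
Sum = 0.0057 bits.

0.0057 bits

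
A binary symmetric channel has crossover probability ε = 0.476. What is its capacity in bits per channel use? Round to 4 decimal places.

0.0017 bits

Binary symmetric channel: C = 1 − h₂(ε) where h₂ is the binary entropy function.
h₂(0.476) = −0.476·log₂0.476 − 0.524·log₂0.524 = 0.9983.
C = 1 − 0.9983 = 0.0017 bits per channel use.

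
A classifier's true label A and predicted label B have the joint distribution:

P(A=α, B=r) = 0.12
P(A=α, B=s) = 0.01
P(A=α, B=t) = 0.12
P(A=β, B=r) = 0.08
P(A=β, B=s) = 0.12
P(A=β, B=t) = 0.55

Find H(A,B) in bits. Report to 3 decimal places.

H(A,B) = −Σ p(x,y)·log₂ p(x,y) over all 6 cells.
  cell (α,r): −0.12·log₂0.12 = 0.3671
  cell (α,s): −0.01·log₂0.01 = 0.0664
  cell (α,t): −0.12·log₂0.12 = 0.3671
  cell (β,r): −0.08·log₂0.08 = 0.2915
  cell (β,s): −0.12·log₂0.12 = 0.3671
  cell (β,t): −0.55·log₂0.55 = 0.4744
Sum = 1.934 bits.

1.934 bits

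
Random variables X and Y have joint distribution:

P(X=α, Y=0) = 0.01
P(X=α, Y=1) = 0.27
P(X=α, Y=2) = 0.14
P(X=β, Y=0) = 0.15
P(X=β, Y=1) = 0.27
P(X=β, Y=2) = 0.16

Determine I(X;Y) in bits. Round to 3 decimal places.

0.088 bits

Marginals: p(X) = (0.4200, 0.5800), p(Y) = (0.1600, 0.5400, 0.3000).
I(X;Y) = Σ p(x,y)·log₂[p(x,y)/(p(x)p(y))].
  (α,0): 0.01·log₂(0.1488) = -0.0275
  (α,1): 0.27·log₂(1.1905) = 0.0679
  (α,2): 0.14·log₂(1.1111) = 0.0213
  (β,0): 0.15·log₂(1.6164) = 0.1039
  (β,1): 0.27·log₂(0.8621) = -0.0578
  (β,2): 0.16·log₂(0.9195) = -0.0194
Sum = 0.088 bits.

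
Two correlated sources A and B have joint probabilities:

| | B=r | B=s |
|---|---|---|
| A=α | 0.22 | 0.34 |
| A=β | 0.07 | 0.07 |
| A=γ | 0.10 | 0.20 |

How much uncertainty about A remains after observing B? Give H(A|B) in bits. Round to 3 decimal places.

1.379 bits

Marginals: p(A) = (0.5600, 0.1400, 0.3000), p(B) = (0.3900, 0.6100).
H(A|B) = Σ p(B) · H(A|B=·).
  B=r: p=0.3900, H(A|B=r) = 1.4142
  B=s: p=0.6100, H(A|B=s) = 1.3559
Weighted sum = 1.379 bits.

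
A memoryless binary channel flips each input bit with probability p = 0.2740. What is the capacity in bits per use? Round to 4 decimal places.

0.1529 bits

Binary symmetric channel: C = 1 − h₂(ε) where h₂ is the binary entropy function.
h₂(0.2740) = −0.2740·log₂0.2740 − 0.7260·log₂0.7260 = 0.8471.
C = 1 − 0.8471 = 0.1529 bits per channel use.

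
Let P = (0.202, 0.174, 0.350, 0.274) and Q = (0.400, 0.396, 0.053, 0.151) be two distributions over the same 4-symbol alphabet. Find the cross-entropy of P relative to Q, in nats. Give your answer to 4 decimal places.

H(P,Q) = −Σ p·ln q.
  −0.202·ln(0.400) = 0.18509
  −0.174·ln(0.396) = 0.16118
  −0.350·ln(0.053) = 1.02811
  −0.274·ln(0.151) = 0.51799
H(P,Q) = 1.8924 nats.

1.8924 nats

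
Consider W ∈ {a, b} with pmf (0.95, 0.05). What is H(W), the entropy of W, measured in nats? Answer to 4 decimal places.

H(W) = −Σ p·ln p.
  −(0.95)·ln(0.95) = 0.04873
  −(0.05)·ln(0.05) = 0.14979
Sum: 0.04873 + 0.14979 = 0.1985 nats.

0.1985 nats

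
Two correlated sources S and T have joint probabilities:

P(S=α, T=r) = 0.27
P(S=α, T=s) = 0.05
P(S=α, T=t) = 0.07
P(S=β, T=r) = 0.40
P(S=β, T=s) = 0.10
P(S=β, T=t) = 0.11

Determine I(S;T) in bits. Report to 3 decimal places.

0.002 bits

Marginals: p(S) = (0.3900, 0.6100), p(T) = (0.6700, 0.1500, 0.1800).
I(S;T) = H(S) + H(T) − H(S,T).
H(S) = 0.9648, H(T) = 1.2430, H(S,T) = 2.2059.
I(S;T) = 0.9648 + 1.2430 − 2.2059 = 0.002 bits.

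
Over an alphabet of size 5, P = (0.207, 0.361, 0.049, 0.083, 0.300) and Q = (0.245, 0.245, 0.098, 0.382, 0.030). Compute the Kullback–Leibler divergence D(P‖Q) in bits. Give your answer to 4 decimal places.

0.9163 bits

D(P‖Q) = Σ p·log₂(p/q).
  0.207·log₂(0.207/0.245) = -0.05033
  0.361·log₂(0.361/0.245) = 0.20188
  0.049·log₂(0.049/0.098) = -0.04900
  0.083·log₂(0.083/0.382) = -0.18280
  0.300·log₂(0.300/0.030) = 0.99658
D(P‖Q) = 0.9163 bits.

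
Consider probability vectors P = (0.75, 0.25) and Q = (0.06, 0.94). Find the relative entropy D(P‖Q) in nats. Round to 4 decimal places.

D(P‖Q) = Σ p·ln(p/q).
  0.75·ln(0.75/0.06) = 1.89430
  0.25·ln(0.25/0.94) = -0.33110
D(P‖Q) = 1.5632 nats.

1.5632 nats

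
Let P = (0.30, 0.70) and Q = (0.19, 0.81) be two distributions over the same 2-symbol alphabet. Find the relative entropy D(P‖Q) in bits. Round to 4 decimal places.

0.0503 bits

D(P‖Q) = Σ p·log₂(p/q).
  0.30·log₂(0.30/0.19) = 0.19769
  0.70·log₂(0.70/0.81) = -0.14740
D(P‖Q) = 0.0503 bits.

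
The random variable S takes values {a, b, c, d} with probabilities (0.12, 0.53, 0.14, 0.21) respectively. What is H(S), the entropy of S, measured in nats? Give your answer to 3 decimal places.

1.194 nats

H(S) = −Σ p·ln p.
  −(0.12)·ln(0.12) = 0.2544
  −(0.53)·ln(0.53) = 0.3365
  −(0.14)·ln(0.14) = 0.2753
  −(0.21)·ln(0.21) = 0.3277
Sum: 0.2544 + 0.3365 + 0.2753 + 0.3277 = 1.194 nats.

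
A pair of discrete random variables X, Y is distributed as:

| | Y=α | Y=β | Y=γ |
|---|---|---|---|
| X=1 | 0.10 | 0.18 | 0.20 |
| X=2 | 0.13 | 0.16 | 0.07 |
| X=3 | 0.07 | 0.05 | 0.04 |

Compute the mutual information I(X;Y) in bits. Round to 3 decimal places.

0.050 bits

Marginals: p(X) = (0.4800, 0.3600, 0.1600), p(Y) = (0.3000, 0.3900, 0.3100).
I(X;Y) = Σ p(x,y)·log₂[p(x,y)/(p(x)p(y))].
  (1,α): 0.10·log₂(0.6944) = -0.0526
  (1,β): 0.18·log₂(0.9615) = -0.0102
  (1,γ): 0.20·log₂(1.3441) = 0.0853
  (2,α): 0.13·log₂(1.2037) = 0.0348
  (2,β): 0.16·log₂(1.1396) = 0.0302
  (2,γ): 0.07·log₂(0.6272) = -0.0471
  (3,α): 0.07·log₂(1.4583) = 0.0381
  (3,β): 0.05·log₂(0.8013) = -0.0160
  (3,γ): 0.04·log₂(0.8065) = -0.0124
Sum = 0.050 bits.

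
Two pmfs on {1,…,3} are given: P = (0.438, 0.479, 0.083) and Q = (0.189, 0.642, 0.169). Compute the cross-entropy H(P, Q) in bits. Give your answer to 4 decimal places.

H(P,Q) = −Σ p·log₂ q.
  −0.438·log₂(0.189) = 1.05275
  −0.479·log₂(0.642) = 0.30625
  −0.083·log₂(0.169) = 0.21289
H(P,Q) = 1.5719 bits.

1.5719 bits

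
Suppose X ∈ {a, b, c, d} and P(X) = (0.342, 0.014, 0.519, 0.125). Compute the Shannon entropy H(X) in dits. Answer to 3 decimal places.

0.446 dits

H(X) = −Σ p·log₁₀ p.
  −(0.342)·log₁₀(0.342) = 0.1594
  −(0.014)·log₁₀(0.014) = 0.0260
  −(0.519)·log₁₀(0.519) = 0.1478
  −(0.125)·log₁₀(0.125) = 0.1129
Sum: 0.1594 + 0.0260 + 0.1478 + 0.1129 = 0.446 dits.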